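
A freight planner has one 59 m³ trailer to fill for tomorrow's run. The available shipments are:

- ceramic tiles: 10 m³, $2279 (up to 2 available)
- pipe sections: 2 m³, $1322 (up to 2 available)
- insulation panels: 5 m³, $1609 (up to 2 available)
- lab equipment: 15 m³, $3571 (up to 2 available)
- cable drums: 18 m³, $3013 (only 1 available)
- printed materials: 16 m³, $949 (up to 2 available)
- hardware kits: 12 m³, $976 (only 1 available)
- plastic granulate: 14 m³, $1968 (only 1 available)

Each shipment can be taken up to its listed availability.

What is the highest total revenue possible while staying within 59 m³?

15953

Taking the top-ratio shipments first gives ceramic tiles + 2×pipe sections + 2×insulation panels + 2×lab equipment for 15283 (54 m³).
The 5 m³ tied up in insulation panels is better spent on ceramic tiles — total rises to 15953 (59 m³).
That's the maximum — no swap from here does better than 15953.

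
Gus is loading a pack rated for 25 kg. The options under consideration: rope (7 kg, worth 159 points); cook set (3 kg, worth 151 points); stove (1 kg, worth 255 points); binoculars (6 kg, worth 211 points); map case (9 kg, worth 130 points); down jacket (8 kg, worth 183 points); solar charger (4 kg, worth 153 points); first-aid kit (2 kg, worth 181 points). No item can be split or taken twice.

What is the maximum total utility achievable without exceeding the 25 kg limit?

Taking cook set + stove + binoculars + down jacket + solar charger + first-aid kit: 24 kg used, 1134 in utility.
Nothing else within 25 kg beats 1134.

1134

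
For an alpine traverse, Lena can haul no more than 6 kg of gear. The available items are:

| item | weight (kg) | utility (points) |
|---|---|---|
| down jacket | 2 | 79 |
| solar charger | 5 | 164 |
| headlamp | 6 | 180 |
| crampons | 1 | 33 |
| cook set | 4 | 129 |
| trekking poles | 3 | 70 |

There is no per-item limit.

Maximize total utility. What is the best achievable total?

Best packing: 3×down jacket — 6 kg, 237 total.
That's the maximum — no swap from here does better than 237.

237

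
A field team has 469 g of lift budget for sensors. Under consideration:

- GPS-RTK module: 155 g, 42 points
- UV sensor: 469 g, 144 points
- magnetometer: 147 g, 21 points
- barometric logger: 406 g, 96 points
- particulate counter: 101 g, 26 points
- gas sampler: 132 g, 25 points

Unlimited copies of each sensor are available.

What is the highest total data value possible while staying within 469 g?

Density check — UV sensor 0.31, GPS-RTK module 0.27, particulate counter 0.26, barometric logger 0.24 are the best per g.
UV sensor uses 469 of the 469 g and totals 144.

144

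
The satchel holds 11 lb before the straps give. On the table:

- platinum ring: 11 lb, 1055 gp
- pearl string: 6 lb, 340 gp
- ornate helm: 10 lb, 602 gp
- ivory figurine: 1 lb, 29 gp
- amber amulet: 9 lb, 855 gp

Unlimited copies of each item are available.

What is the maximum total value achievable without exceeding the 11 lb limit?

1055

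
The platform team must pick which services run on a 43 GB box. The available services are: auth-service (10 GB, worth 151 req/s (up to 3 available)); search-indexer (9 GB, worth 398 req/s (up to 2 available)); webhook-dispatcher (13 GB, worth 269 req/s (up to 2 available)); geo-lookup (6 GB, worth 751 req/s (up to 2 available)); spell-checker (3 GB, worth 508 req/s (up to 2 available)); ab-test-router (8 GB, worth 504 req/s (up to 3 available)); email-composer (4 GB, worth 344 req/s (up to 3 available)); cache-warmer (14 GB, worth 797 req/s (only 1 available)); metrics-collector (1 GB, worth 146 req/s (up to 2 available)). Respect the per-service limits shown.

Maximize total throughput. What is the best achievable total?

4360

A density-first pass picks 2×geo-lookup + 2×spell-checker + ab-test-router + 3×email-composer + 2×metrics-collector — 4346 at 40 GB.
Replace email-composer and metrics-collector with ab-test-router: the trade gains 14 net, giving 4360 at 43 GB.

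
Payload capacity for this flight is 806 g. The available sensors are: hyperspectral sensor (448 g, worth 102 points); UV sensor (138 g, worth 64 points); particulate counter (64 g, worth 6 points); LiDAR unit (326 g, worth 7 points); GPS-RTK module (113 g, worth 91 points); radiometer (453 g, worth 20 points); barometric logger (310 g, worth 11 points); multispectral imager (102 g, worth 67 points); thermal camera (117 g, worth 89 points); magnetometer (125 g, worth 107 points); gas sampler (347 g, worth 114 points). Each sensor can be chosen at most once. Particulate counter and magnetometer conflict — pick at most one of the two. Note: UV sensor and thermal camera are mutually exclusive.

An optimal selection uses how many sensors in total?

5

The maximum data value within 806 g is 468.
For example GPS-RTK module + multispectral imager + thermal camera + magnetometer + gas sampler achieves it, using 804 g.
All optima have 5 sensors.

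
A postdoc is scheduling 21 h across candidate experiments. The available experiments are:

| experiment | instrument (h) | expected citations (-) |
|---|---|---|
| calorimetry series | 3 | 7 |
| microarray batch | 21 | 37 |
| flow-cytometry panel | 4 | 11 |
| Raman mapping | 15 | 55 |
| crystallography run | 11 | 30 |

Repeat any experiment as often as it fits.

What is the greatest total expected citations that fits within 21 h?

69

Taking the top-ratio experiments first gives flow-cytometry panel + Raman mapping for 66 (19 h).
The 4 h tied up in flow-cytometry panel is better spent on 2×calorimetry series — total rises to 69 (21 h).
Nothing else within 21 h beats 69.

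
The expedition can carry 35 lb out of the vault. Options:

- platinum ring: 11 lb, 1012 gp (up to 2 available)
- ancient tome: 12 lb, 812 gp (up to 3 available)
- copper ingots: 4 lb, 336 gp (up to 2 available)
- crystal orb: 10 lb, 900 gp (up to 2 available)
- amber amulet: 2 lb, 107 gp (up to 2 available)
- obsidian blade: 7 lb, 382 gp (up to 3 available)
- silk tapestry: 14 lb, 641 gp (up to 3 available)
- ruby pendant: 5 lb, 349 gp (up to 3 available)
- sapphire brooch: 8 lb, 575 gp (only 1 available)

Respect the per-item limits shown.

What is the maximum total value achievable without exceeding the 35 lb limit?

3148

Density check — platinum ring 92.00, crystal orb 90.00, copper ingots 84.00, sapphire brooch 71.88 are the best per lb.
Greedy by ratio would take 2×platinum ring + crystal orb + amber amulet: 34 lb used, total 3031.
Dropping platinum ring and amber amulet frees 13 lb; slotting in copper ingots + crystal orb (14 lb) lifts the total to 3148 at 35 lb.
No other feasible combination exceeds 3148.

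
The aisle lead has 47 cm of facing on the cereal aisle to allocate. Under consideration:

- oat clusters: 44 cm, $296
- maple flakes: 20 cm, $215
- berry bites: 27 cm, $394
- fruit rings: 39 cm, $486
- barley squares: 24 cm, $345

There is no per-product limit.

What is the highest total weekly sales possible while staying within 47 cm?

609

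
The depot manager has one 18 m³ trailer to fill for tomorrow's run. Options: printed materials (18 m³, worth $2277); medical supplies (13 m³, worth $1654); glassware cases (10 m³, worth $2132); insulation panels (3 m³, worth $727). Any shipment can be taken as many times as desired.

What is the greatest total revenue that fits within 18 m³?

4362

Best packing: 6×insulation panels — 18 m³, 4362 total.
Nothing else within 18 m³ beats 4362.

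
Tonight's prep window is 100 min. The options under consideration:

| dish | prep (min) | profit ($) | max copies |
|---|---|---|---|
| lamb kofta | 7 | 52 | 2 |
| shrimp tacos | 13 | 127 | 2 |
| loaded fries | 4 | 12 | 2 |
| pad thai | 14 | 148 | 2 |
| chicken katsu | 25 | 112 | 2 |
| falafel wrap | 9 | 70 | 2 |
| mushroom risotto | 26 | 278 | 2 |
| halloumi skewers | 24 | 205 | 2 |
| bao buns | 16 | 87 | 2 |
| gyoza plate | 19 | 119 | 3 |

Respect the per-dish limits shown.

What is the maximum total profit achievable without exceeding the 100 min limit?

1031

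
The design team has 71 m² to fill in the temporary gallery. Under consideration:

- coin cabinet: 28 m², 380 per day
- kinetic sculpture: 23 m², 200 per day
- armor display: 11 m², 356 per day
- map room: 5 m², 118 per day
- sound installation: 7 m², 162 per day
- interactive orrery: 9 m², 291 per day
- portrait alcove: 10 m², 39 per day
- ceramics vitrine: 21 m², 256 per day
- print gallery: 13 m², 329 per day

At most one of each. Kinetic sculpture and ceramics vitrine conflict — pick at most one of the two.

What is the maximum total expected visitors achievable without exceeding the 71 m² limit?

1518

Taking the top-ratio exhibits first gives armor display + map room + sound installation + interactive orrery + ceramics vitrine + print gallery for 1512 (66 m²).
Dropping map room and ceramics vitrine frees 26 m²; slotting in coin cabinet (28 m²) lifts the total to 1518 at 68 m².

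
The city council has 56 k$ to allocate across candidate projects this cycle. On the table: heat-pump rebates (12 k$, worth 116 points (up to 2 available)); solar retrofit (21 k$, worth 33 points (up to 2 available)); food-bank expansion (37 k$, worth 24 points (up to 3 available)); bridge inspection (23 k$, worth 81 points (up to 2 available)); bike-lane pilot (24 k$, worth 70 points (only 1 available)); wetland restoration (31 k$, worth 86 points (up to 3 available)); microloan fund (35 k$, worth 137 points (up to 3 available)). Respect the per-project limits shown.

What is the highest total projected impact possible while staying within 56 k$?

Density check — heat-pump rebates 9.67, microloan fund 3.91, bridge inspection 3.52, bike-lane pilot 2.92 are the best per k$.
A density-first pass picks 2×heat-pump rebates + bridge inspection — 313 at 47 k$.
The 23 k$ tied up in bridge inspection is better spent on wetland restoration — total rises to 318 (55 k$).
Every other selection either busts 56 k$ or exceeds an availability limit or fails to beat 318.

318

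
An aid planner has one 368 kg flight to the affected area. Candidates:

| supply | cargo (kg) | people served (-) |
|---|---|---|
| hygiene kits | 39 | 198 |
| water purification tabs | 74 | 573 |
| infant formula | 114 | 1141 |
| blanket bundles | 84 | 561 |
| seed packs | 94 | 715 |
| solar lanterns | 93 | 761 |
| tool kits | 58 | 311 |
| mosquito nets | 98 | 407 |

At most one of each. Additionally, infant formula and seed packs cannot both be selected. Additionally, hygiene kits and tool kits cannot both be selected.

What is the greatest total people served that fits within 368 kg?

3036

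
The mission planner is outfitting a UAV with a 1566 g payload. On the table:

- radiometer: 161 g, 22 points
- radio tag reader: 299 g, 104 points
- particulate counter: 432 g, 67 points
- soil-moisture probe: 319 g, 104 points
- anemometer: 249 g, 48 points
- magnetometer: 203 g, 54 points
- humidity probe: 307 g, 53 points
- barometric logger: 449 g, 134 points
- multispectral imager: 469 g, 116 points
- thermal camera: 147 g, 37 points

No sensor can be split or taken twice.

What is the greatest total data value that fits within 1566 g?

Density check — radio tag reader 0.35, soil-moisture probe 0.33, barometric logger 0.30, magnetometer 0.27 are the best per g.
A density-first pass picks radio tag reader + soil-moisture probe + magnetometer + barometric logger + thermal camera — 433 at 1417 g.
Replace magnetometer and thermal camera with multispectral imager: the trade gains 25 net, giving 458 at 1536 g.
The closest alternative, radio tag reader + soil-moisture probe + anemometer + magnetometer + barometric logger, reaches only 444.

458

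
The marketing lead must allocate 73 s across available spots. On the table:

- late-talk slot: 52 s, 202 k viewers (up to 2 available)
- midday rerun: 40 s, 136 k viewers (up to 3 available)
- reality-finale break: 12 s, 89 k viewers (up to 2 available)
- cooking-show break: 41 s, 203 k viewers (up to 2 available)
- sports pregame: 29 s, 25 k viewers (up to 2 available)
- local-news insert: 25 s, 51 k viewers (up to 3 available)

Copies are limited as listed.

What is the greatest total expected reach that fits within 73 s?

Best packing: 2×reality-finale break + cooking-show break — 65 s, 381 total.
The spare 8 s is too small for any remaining spot, and no exchange beats 381.

381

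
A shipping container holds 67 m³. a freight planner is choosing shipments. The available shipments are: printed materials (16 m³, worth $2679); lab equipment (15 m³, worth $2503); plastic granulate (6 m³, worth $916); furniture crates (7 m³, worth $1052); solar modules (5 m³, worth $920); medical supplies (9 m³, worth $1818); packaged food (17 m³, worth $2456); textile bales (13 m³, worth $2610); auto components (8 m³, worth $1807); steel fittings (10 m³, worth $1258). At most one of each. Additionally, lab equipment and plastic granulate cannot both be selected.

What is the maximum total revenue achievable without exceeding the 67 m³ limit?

12337

Density check — auto components 225.88, medical supplies 202.00, textile bales 200.77, solar modules 184.00 are the best per m³.
Best packing: printed materials + lab equipment + solar modules + medical supplies + textile bales + auto components — 66 m³, 12337 total.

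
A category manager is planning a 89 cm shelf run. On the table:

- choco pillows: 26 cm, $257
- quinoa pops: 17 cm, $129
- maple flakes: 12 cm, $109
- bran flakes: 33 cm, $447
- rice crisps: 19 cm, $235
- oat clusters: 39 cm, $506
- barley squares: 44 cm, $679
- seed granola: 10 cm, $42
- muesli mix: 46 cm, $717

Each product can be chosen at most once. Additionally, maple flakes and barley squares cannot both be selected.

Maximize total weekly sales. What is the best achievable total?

1223

By weekly sales per cm: muesli mix 15.59, barley squares 15.43, bran flakes 13.55, oat clusters 12.97 lead.
A density-first pass picks bran flakes + seed granola + muesli mix — 1206 at 89 cm.
The 43 cm tied up in bran flakes and seed granola is better spent on oat clusters — total rises to 1223 (85 cm).
The closest alternative, bran flakes + seed granola + muesli mix, reaches only 1206.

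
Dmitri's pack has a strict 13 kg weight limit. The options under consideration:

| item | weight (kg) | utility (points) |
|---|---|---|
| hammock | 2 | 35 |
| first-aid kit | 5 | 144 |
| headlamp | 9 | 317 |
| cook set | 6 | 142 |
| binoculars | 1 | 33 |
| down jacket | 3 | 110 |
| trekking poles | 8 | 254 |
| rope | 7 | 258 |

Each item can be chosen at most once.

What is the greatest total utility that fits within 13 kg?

460

By utility per kg: rope 36.86, down jacket 36.67, headlamp 35.22, binoculars 33.00 lead.
A density-first pass picks hammock + binoculars + down jacket + rope — 436 at 13 kg.
The 9 kg tied up in hammock and rope is better spent on headlamp — total rises to 460 (13 kg).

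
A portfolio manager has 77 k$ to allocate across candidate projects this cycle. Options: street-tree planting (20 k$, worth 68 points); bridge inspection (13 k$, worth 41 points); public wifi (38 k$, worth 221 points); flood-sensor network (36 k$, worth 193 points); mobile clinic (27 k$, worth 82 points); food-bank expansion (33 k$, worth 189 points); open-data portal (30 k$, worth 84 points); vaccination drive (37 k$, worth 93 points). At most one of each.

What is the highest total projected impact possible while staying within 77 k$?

414

Ranking by ratio (projected impact/k$): public wifi 5.82, food-bank expansion 5.73, flood-sensor network 5.36, street-tree planting 3.40.
Filling by ratio: public wifi + food-bank expansion for 410, with 6 k$ left unused.
Dropping food-bank expansion frees 33 k$; slotting in flood-sensor network (36 k$) lifts the total to 414 at 74 k$.
The spare 3 k$ is too small for any remaining project, and no exchange beats 414.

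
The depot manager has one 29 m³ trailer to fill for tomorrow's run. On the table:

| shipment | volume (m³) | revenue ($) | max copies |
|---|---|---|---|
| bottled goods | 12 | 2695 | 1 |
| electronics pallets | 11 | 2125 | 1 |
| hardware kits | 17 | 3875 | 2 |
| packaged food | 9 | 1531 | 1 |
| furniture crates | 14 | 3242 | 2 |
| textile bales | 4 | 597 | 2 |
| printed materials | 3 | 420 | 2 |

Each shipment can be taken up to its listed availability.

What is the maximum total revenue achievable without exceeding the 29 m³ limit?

6570

A density-first pass picks 2×furniture crates — 6484 at 28 m³.
Replace 2×furniture crates with bottled goods + hardware kits: the trade gains 86 net, giving 6570 at 29 m³.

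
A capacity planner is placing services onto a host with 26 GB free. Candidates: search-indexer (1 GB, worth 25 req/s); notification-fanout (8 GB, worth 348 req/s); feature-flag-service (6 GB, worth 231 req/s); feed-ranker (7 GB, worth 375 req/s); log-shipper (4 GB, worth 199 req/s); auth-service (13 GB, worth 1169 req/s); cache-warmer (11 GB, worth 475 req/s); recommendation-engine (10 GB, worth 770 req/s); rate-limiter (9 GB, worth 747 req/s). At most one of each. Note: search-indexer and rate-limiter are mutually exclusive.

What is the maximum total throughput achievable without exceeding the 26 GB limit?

2115

Ranking by ratio (throughput/GB): auth-service 89.92, rate-limiter 83.00, recommendation-engine 77.00.
Log-shipper + auth-service + rate-limiter uses 26 of the 26 GB and totals 2115.
The closest alternative, search-indexer + auth-service + recommendation-engine, reaches only 1964.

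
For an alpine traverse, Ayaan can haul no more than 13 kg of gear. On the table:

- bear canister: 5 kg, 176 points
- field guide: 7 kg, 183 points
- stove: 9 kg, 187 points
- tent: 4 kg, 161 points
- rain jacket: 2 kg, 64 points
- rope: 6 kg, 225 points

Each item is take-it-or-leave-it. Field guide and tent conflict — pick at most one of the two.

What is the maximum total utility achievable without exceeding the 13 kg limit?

By utility per kg: tent 40.25, rope 37.50, bear canister 35.20 lead.
A density-first pass picks tent + rain jacket + rope — 450 at 12 kg.
The 4 kg tied up in tent is better spent on bear canister — total rises to 465 (13 kg).
Next best is tent + rain jacket + rope at 450 (12 kg) — short by 15.

465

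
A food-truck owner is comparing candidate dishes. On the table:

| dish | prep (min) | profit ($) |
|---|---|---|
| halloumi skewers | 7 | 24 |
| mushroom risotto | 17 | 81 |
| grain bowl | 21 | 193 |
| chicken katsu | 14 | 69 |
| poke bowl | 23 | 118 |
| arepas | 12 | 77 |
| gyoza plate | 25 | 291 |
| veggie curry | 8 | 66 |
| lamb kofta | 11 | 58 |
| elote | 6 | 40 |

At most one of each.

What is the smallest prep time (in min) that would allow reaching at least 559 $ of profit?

58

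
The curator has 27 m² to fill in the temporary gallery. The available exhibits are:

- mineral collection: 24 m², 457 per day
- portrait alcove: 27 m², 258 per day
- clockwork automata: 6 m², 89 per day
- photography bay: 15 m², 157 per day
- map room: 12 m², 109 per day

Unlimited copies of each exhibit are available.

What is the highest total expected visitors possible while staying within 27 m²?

457

Mineral collection uses 24 of the 27 m² and totals 457.
The spare 3 m² is too small for any remaining exhibit, and no exchange beats 457.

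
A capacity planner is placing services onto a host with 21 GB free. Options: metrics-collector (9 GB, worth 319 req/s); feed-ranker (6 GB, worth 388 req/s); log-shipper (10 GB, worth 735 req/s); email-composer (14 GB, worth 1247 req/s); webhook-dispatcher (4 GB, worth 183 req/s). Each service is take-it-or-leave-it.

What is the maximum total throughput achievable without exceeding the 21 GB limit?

Feed-ranker + email-composer uses 20 of the 21 GB and totals 1635.
Nothing else within 21 GB beats 1635.

1635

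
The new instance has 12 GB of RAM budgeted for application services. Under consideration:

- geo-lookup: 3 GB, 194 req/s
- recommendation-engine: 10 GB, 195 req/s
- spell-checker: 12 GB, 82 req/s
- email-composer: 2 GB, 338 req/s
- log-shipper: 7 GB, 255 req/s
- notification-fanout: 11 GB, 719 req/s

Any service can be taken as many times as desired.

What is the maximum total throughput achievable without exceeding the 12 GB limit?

Density check — email-composer 169.00, notification-fanout 65.36, geo-lookup 64.67, log-shipper 36.43 are the best per GB.
Taking 6×email-composer: 12 GB used, 2028 in throughput.

2028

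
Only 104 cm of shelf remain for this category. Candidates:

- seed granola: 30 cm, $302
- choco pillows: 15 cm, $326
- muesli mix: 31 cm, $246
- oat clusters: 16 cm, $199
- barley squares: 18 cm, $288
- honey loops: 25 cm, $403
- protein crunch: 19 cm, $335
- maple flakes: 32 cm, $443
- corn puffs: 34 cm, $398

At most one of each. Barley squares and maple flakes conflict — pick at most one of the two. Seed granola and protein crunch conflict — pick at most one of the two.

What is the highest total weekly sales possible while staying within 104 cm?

1551

Best packing: choco pillows + oat clusters + barley squares + honey loops + protein crunch — 93 cm, 1551 total.
Next best is choco pillows + oat clusters + barley squares + protein crunch + corn puffs at 1546 (102 cm) — short by 5.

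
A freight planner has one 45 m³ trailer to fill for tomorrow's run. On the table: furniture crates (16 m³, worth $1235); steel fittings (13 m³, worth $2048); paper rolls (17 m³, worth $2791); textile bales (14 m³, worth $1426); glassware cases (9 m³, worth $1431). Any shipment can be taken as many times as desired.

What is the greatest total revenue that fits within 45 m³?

Ranking by ratio (revenue/m³): paper rolls 164.18, glassware cases 159.00, steel fittings 157.54, textile bales 101.86.
A density-first pass picks 2×paper rolls + glassware cases — 7013 at 43 m³.
The 34 m³ tied up in 2×paper rolls is better spent on 4×glassware cases — total rises to 7155 (45 m³).

7155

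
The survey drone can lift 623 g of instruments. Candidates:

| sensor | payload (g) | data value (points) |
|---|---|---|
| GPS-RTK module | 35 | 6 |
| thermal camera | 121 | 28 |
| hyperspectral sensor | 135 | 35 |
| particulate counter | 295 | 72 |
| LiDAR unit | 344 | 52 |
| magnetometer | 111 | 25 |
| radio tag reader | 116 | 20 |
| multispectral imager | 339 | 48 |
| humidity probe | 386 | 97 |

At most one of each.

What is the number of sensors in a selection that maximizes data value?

Best achievable data value is 150.
One optimal bundle: thermal camera + magnetometer + humidity probe (618 g).
Any selection reaching 150 contains exactly 3 sensors.

3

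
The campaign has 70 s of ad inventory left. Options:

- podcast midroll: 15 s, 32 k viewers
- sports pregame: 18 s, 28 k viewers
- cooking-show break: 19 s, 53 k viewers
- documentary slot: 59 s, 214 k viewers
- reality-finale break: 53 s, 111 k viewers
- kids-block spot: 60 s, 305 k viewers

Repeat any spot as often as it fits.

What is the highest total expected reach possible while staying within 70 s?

305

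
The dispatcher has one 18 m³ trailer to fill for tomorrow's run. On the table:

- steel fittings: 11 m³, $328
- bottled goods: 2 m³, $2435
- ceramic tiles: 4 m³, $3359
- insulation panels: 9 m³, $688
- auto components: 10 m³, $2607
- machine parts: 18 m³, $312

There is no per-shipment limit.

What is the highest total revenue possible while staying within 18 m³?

21915

Ranking by ratio (revenue/m³): bottled goods 1217.50, ceramic tiles 839.75, auto components 260.70.
The ratio ordering already packs tightly: 9×bottled goods, 18 m³, 21915.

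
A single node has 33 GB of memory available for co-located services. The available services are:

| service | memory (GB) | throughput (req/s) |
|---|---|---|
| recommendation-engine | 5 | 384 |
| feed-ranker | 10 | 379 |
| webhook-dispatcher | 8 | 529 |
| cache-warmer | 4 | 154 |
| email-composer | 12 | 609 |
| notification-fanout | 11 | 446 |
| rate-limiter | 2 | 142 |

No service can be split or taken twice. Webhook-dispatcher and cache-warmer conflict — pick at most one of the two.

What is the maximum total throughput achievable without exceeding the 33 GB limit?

1726

Density check — recommendation-engine 76.80, rate-limiter 71.00, webhook-dispatcher 66.12 are the best per GB.
Webhook-dispatcher + email-composer + notification-fanout + rate-limiter uses 33 of the 33 GB and totals 1726.
Next best is recommendation-engine + feed-ranker + cache-warmer + email-composer + rate-limiter at 1668 (33 GB) — short by 58.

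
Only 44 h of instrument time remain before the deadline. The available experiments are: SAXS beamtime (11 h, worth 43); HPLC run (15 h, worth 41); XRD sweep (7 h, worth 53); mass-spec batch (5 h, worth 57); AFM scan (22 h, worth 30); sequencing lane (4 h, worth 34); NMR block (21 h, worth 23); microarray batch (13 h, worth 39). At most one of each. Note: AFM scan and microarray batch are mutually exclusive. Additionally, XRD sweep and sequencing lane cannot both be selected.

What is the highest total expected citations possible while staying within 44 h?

By expected citations per h: mass-spec batch 11.40, sequencing lane 8.50, XRD sweep 7.57, SAXS beamtime 3.91 lead.
Taking SAXS beamtime + HPLC run + XRD sweep + mass-spec batch: 38 h used, 194 in expected citations.
Runner-up SAXS beamtime + XRD sweep + mass-spec batch + microarray batch tops out at 192.

194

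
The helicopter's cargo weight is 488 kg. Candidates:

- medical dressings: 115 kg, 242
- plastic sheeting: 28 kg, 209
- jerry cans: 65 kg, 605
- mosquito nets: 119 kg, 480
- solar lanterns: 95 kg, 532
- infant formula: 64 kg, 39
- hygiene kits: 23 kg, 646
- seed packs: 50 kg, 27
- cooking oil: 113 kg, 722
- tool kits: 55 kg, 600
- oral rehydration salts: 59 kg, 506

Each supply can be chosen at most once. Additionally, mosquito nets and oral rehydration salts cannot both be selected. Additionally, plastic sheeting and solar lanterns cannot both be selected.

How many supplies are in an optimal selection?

7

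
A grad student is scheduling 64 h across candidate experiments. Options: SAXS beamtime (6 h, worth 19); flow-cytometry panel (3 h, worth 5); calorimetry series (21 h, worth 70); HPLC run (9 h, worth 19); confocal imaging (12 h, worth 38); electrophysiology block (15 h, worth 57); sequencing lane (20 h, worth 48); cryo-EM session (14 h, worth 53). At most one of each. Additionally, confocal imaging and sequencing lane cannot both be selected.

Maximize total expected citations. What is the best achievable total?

218

Greedy by ratio would take SAXS beamtime + flow-cytometry panel + calorimetry series + electrophysiology block + cryo-EM session: 59 h used, total 204.
The 9 h tied up in SAXS beamtime and flow-cytometry panel is better spent on confocal imaging — total rises to 218 (62 h).
Runner-up SAXS beamtime + flow-cytometry panel + calorimetry series + electrophysiology block + cryo-EM session tops out at 204.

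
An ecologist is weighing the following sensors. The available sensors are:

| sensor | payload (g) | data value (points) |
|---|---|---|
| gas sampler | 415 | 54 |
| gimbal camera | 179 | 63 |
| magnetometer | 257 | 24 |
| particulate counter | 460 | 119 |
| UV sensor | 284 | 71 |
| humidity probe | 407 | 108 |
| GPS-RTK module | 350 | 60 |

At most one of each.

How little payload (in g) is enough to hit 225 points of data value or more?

867

Need the lightest bundle worth ≥ 225.
particulate counter + humidity probe: 227 data value at 867 g.
No combination under 867 g hits 225.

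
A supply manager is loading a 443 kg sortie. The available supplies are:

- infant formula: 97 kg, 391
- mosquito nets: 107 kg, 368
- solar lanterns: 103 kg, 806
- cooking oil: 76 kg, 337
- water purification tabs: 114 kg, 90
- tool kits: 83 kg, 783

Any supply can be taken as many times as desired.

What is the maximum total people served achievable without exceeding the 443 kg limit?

3938

A density-first pass picks 5×tool kits — 3915 at 415 kg.
Dropping tool kits frees 83 kg; slotting in solar lanterns (103 kg) lifts the total to 3938 at 435 kg.
No other feasible combination exceeds 3938.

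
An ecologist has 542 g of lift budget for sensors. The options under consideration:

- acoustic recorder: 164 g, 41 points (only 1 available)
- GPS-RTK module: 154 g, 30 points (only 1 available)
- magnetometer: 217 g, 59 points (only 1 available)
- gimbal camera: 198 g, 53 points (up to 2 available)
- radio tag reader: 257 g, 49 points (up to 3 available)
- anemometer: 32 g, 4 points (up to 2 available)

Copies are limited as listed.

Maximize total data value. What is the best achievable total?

By data value per g: magnetometer 0.27, gimbal camera 0.27, acoustic recorder 0.25, GPS-RTK module 0.19 lead.
Filling by ratio: magnetometer + gimbal camera + 2×anemometer for 120, with 63 g left unused.
Replace gimbal camera and 2×anemometer with acoustic recorder + GPS-RTK module: the trade gains 10 net, giving 130 at 535 g.

130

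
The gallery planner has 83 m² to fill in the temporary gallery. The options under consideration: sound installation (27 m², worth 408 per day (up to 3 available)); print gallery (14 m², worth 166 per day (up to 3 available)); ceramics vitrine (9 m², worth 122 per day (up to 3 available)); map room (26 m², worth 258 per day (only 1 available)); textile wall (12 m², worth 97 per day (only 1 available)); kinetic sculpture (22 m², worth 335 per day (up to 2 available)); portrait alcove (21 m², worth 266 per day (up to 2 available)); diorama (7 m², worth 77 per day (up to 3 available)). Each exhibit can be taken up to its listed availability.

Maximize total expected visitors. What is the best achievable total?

1228

Greedy by ratio would take sound installation + ceramics vitrine + 2×kinetic sculpture: 80 m² used, total 1200.
Dropping ceramics vitrine and kinetic sculpture frees 31 m²; slotting in sound installation + diorama (34 m²) lifts the total to 1228 at 83 m².
No other feasible combination exceeds 1228.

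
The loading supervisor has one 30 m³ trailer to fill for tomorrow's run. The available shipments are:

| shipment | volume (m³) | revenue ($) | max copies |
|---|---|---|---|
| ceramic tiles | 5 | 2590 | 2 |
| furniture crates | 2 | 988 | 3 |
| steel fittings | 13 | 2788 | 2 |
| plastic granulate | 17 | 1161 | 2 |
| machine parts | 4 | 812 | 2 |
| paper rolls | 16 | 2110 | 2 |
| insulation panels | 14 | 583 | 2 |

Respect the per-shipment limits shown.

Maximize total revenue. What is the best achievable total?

2×ceramic tiles + 3×furniture crates + steel fittings uses 29 of the 30 m³ and totals 10932.
That's the maximum — no swap from here does better than 10932.

10932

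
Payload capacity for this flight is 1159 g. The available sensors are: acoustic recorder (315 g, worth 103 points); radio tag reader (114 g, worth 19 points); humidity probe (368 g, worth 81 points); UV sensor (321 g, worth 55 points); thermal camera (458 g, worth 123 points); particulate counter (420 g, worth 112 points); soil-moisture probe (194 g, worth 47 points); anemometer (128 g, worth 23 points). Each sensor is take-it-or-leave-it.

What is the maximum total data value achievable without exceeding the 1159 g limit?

307

Ranking by ratio (data value/g): acoustic recorder 0.33, thermal camera 0.27, particulate counter 0.27.
A density-first pass picks acoustic recorder + thermal camera + soil-moisture probe + anemometer — 296 at 1095 g.
The 322 g tied up in soil-moisture probe and anemometer is better spent on humidity probe — total rises to 307 (1141 g).
That's the maximum — no swap from here does better than 307.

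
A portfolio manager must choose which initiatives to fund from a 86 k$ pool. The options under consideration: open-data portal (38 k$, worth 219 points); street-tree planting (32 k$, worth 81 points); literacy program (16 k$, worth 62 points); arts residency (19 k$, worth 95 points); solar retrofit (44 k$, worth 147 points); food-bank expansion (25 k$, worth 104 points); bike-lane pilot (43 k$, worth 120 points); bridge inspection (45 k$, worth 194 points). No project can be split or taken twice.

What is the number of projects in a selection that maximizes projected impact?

Best achievable projected impact is 418.
One optimal bundle: open-data portal + arts residency + food-bank expansion (82 k$).
All optima have 3 projects.

3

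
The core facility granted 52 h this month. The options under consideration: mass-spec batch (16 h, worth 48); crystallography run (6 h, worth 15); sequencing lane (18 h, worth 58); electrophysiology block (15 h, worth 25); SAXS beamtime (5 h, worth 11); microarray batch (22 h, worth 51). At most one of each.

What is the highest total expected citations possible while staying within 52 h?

135

By expected citations per h: sequencing lane 3.22, mass-spec batch 3.00, crystallography run 2.50 lead.
Greedy by ratio would take mass-spec batch + crystallography run + sequencing lane + SAXS beamtime: 45 h used, total 132.
Replace mass-spec batch with microarray batch: the trade gains 3 net, giving 135 at 51 h.
That's the maximum — no swap from here does better than 135.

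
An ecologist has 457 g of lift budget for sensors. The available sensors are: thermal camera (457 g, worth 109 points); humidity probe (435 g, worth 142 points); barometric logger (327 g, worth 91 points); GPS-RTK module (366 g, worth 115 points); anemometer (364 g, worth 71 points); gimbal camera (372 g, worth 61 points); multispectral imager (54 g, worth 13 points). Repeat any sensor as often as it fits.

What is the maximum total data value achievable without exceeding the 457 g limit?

142

Ranking by ratio (data value/g): humidity probe 0.33, GPS-RTK module 0.31, barometric logger 0.28.
Humidity probe uses 435 of the 457 g and totals 142.
Nothing else within 457 g beats 142.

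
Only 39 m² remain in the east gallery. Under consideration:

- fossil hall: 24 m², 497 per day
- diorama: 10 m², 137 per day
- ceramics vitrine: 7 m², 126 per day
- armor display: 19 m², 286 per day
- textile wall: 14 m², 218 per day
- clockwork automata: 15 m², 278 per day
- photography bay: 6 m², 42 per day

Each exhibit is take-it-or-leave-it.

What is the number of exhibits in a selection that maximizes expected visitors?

2

Best achievable expected visitors is 775.
One optimal bundle: fossil hall + clockwork automata (39 m²).
Any selection reaching 775 contains exactly 2 exhibits.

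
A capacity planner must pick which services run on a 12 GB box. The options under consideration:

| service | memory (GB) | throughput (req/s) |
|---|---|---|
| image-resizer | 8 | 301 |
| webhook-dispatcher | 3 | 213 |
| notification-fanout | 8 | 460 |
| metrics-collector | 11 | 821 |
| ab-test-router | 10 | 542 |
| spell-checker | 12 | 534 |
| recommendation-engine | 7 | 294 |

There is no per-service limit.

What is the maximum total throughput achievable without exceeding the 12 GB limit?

852

Ranking by ratio (throughput/GB): metrics-collector 74.64, webhook-dispatcher 71.00, notification-fanout 57.50.
The ratio heuristic lands on metrics-collector (821) but leaves 1 GB idle.
Replace metrics-collector with 4×webhook-dispatcher: the trade gains 31 net, giving 852 at 12 GB.
Every other selection either busts 12 GB or fails to beat 852.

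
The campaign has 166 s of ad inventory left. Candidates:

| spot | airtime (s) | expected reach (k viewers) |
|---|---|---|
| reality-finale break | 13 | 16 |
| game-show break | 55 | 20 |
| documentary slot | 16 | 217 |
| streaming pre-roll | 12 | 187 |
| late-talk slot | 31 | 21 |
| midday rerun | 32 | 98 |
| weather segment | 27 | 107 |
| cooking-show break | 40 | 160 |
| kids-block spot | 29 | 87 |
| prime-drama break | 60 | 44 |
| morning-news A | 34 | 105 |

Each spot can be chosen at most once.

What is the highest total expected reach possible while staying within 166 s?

Documentary slot + streaming pre-roll + midday rerun + weather segment + cooking-show break + morning-news A uses 161 of the 166 s and totals 874.

874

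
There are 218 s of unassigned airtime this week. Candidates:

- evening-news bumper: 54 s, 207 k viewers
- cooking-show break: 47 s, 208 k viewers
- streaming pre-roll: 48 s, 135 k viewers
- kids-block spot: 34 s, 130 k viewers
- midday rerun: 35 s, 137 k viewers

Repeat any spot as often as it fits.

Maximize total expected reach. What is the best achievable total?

Density check — cooking-show break 4.43, midday rerun 3.91, evening-news bumper 3.83, kids-block spot 3.82 are the best per s.
Greedy by ratio would take 4×cooking-show break: 188 s used, total 832.
The 47 s tied up in cooking-show break is better spent on 2×midday rerun — total rises to 898 (211 s).
Every other selection either busts 218 s or fails to beat 898.

898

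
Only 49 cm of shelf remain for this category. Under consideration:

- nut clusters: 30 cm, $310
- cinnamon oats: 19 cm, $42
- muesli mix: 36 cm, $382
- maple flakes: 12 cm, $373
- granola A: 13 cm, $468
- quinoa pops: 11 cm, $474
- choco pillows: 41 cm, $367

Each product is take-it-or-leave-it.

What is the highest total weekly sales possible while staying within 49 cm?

1315

Ranking by ratio (weekly sales/cm): quinoa pops 43.09, granola A 36.00, maple flakes 31.08, muesli mix 10.61.
Best packing: maple flakes + granola A + quinoa pops — 36 cm, 1315 total.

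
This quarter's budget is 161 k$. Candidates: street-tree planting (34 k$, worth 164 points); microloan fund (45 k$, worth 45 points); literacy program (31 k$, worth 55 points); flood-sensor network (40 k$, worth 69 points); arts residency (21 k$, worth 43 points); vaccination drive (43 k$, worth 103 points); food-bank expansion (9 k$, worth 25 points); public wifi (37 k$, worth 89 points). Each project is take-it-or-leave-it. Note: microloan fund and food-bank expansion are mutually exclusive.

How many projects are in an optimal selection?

5

The maximum projected impact within 161 k$ is 436.
For example street-tree planting + literacy program + vaccination drive + food-bank expansion + public wifi achieves it, using 154 k$.
All optima have 5 projects.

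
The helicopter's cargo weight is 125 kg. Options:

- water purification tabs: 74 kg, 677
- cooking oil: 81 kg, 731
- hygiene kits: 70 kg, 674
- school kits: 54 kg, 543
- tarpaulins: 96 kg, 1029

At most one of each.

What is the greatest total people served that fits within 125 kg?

Taking the top-ratio supplies first gives tarpaulins for 1029 (96 kg).
The 96 kg tied up in tarpaulins is better spent on hygiene kits + school kits — total rises to 1217 (124 kg).
Next best is tarpaulins at 1029 (96 kg) — short by 188.

1217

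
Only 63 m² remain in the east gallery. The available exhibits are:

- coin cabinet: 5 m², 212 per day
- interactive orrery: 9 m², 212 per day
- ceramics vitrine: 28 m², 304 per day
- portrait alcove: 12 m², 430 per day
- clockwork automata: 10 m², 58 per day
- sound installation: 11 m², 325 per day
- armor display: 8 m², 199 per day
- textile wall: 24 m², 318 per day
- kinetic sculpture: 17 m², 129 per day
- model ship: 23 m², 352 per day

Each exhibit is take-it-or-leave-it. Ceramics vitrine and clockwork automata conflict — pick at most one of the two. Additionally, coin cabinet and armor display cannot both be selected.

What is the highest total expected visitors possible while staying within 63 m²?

1531

Density check — coin cabinet 42.40, portrait alcove 35.83, sound installation 29.55, armor display 24.88 are the best per m².
Taking coin cabinet + interactive orrery + portrait alcove + sound installation + model ship: 60 m² used, 1531 in expected visitors.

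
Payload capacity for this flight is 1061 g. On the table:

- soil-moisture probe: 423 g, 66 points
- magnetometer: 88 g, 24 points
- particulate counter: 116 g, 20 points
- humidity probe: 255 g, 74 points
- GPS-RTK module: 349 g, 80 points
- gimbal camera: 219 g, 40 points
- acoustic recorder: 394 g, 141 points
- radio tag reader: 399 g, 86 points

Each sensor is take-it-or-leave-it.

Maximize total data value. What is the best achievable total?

301

A density-first pass picks magnetometer + humidity probe + gimbal camera + acoustic recorder — 279 at 956 g.
Replace magnetometer and gimbal camera with radio tag reader: the trade gains 22 net, giving 301 at 1048 g.
Runner-up humidity probe + GPS-RTK module + acoustic recorder tops out at 295.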